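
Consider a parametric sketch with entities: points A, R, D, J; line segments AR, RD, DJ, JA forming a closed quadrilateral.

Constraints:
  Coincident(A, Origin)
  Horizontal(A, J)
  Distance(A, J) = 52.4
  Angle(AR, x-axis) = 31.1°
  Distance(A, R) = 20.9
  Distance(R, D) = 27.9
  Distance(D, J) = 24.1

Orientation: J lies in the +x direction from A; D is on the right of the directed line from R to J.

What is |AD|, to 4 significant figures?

34.79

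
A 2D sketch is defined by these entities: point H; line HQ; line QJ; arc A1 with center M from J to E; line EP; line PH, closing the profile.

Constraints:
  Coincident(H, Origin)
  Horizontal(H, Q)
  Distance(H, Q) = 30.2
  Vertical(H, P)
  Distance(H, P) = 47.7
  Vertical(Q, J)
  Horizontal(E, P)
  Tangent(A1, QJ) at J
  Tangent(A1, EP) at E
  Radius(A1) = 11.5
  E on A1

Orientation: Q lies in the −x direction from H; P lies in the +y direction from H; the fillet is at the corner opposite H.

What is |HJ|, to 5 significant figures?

47.143

H is at the origin; H and Q share the same y with |HQ| = 30.2 and Q on the −x side, so Q = (-30.200, 0.0000). HP is vertical with |HP| = 47.7 and P on the +y side, so P = (0.0000, 47.700). The virtual corner opposite H is at (-30.200, 47.700). A1 meets QJ tangentially, so MJ is at right angles to QJ and tangency of A1 to EP means the radius ME is perpendicular to EP, with radius 11.5, so the center M sits 11.5 in from both sides at M = (-18.700, 36.200). That places the tangent points at J = (-30.200, 36.200) on QJ and E = (-18.700, 47.700) on EP. Then |HJ| = |J − H| = 47.143.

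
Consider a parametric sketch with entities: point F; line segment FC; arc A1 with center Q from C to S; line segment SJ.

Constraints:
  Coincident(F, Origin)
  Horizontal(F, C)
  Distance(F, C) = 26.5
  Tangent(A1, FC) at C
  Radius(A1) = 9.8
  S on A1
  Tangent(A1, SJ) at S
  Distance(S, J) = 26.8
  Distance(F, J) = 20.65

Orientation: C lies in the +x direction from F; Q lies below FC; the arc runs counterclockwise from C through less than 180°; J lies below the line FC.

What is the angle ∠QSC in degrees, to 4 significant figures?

68.78°

Checks: |QS| = 9.800 ✓; ∠(QS, SJ) = 90.00° ✓; |SJ| = 26.80 ✓; |FJ| = 20.65 ✓.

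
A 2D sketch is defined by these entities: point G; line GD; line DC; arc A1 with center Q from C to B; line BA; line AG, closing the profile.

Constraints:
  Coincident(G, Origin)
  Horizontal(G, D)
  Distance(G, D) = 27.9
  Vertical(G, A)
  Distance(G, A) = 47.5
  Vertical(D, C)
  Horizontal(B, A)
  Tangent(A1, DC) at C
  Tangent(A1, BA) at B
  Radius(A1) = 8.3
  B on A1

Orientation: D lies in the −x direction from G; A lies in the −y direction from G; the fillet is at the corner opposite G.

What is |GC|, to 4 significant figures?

48.11

G is at the origin; GD is horizontal with |GD| = 27.9 and D on the −x side, so D = (-27.90, 0.000). GA is vertical with |GA| = 47.5 and A on the −y side, so A = (0.000, -47.50). The virtual corner opposite G is at (-27.90, -47.50). The tangent condition forces QC to be normal to DC and tangency of A1 to BA means the radius QB is perpendicular to BA, with radius 8.3, so the center Q sits 8.3 in from both sides at Q = (-19.60, -39.20). That places the tangent points at C = (-27.90, -39.20) on DC and B = (-19.60, -47.50) on BA. Then |GC| = |C − G| = 48.11.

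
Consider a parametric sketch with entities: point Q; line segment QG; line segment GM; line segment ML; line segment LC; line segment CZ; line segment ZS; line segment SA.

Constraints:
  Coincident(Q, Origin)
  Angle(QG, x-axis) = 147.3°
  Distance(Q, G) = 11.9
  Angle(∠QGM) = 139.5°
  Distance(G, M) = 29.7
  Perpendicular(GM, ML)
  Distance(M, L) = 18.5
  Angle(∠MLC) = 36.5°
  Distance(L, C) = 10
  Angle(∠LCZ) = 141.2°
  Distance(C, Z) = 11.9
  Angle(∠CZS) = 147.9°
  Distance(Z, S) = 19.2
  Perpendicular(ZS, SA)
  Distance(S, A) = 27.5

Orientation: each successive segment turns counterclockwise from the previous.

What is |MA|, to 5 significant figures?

28.121

Q is at the origin; QG runs at 147.3° with length 11.9, so G = (-10.014, 6.4289). ∠QGM = 139.5° gives GM at -172.20° from the x-axis; with |GM| = 29.7, M = (-39.439, 2.3981). GM ⟂ ML, so ML runs at -82.200°; with |ML| = 18.5, L = (-36.928, -15.931). ∠MLC = 36.5° gives LC at 61.300° from the x-axis; with |LC| = 10.0, C = (-32.126, -7.1593). ∠LCZ = 141.2° gives CZ at 100.10° from the x-axis; with |CZ| = 11.9, Z = (-34.213, 4.5563). ∠CZS = 147.9° gives ZS at 132.20° from the x-axis; with |ZS| = 19.2, S = (-47.110, 18.780). The perpendicularity gives SA at right angles to ZS, so SA runs at -137.80°; with |SA| = 27.5, A = (-67.482, 0.30745). Then |MA| = |A − M| = 28.121.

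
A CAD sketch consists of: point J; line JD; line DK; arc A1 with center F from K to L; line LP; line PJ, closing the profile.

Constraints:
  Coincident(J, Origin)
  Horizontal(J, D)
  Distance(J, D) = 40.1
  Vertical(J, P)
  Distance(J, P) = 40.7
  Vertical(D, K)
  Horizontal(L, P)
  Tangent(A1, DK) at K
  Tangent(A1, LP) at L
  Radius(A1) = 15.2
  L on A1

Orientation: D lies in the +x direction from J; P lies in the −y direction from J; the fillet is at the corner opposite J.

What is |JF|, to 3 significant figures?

35.6

J is at the origin; J and D share the same y with |JD| = 40.1 and D on the +x side, so D = (40.1, 0.00). J and P share the same x with |JP| = 40.7 and P on the −y side, so P = (0.00, -40.7). The virtual corner opposite J is at (40.1, -40.7). Since A1 is tangent to DK there, FK ⟂ DK and since A1 is tangent to LP there, FL ⟂ LP, with radius 15.2, so the center F sits 15.2 in from both sides at F = (24.9, -25.5). Then |JF| = |F − J| = 35.6.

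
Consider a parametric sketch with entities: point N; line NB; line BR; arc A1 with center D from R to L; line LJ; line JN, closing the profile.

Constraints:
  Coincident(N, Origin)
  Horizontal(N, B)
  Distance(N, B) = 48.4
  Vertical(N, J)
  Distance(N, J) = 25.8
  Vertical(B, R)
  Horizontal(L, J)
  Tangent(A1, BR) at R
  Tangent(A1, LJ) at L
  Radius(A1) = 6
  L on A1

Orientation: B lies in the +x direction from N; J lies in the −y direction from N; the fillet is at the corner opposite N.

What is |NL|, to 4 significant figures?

49.63

N is at the origin; NB is horizontal with |NB| = 48.4 and B on the +x side, so B = (48.40, 0.000). N and J share the same x with |NJ| = 25.8 and J on the −y side, so J = (0.000, -25.80). The virtual corner opposite N is at (48.40, -25.80). The tangent condition forces DR to be normal to BR and A1 meets LJ tangentially, so DL is at right angles to LJ, with radius 6.0, so the center D sits 6.0 in from both sides at D = (42.40, -19.80). That places the tangent points at R = (48.40, -19.80) on BR and L = (42.40, -25.80) on LJ. Then |NL| = |L − N| = 49.63.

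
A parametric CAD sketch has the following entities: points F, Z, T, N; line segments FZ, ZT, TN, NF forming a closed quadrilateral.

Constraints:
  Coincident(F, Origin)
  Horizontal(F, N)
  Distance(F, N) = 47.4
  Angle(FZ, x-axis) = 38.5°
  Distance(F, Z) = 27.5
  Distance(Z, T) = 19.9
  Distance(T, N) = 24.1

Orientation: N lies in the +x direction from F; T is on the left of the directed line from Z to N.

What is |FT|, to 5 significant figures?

46.624

Checks: |ZT| = 19.90 ✓; |TN| = 24.10 ✓.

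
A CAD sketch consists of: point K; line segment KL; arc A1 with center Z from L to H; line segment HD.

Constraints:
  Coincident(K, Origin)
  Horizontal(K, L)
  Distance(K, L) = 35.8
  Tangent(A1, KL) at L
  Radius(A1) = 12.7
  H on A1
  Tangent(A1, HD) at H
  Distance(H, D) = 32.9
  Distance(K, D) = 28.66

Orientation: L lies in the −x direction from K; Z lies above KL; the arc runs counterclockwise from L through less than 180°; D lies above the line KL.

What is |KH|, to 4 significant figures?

26.76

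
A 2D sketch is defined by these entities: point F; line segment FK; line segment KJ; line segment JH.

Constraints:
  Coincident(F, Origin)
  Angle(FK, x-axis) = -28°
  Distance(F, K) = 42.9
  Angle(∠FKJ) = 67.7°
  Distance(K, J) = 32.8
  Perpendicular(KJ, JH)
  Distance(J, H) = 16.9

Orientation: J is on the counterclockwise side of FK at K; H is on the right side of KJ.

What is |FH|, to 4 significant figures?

58.95

∠FKJ = 67.7°, so KJ runs at -28.0° + (180° − 67.7°) = 84.30° from the x-axis; with |KJ| = 32.8, J = K + 32.8·(cos 84.30°, sin 84.30°) = (41.14, 12.50). KJ is perpendicular to JH; with |JH| = 16.9 on the right of KJ, H = J + 16.9·(0.9951, -0.09932) = (57.95, 10.82). Then |FH| = |H − F| = 58.95.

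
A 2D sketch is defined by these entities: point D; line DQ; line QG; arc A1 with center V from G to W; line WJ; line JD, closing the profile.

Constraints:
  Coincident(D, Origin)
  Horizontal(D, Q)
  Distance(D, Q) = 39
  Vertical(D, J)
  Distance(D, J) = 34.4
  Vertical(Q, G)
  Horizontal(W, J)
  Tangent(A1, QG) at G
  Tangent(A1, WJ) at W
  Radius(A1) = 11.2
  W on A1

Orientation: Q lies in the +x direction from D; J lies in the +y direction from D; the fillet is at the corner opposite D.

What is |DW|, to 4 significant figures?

44.23

The virtual corner opposite D is at (39.00, 34.40). A1 meets QG tangentially, so VG is at right angles to QG and since A1 is tangent to WJ there, VW ⟂ WJ, with radius 11.2, so the center V sits 11.2 in from both sides at V = (27.80, 23.20). That places the tangent points at G = (39.00, 23.20) on QG and W = (27.80, 34.40) on WJ. Then |DW| = |W − D| = 44.23.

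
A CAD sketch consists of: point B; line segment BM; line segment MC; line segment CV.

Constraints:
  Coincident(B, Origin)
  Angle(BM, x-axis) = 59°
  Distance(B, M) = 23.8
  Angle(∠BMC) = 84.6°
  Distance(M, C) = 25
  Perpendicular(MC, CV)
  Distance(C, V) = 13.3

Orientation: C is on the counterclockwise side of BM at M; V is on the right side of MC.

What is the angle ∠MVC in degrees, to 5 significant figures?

61.987°

B is at the origin; BM runs at 59.0° with length 23.8, so M = 23.8·(cos 59.0°, sin 59.0°) = (12.258, 20.401). ∠BMC = 84.6°, so MC runs at 59.0° + (180° − 84.6°) = 154.40° from the x-axis; with |MC| = 25.0, C = M + 25.0·(cos 154.40°, sin 154.40°) = (-10.288, 31.203). MC ⟂ CV; with |CV| = 13.3 on the right of MC, V = C + 13.3·(0.43209, 0.90183) = (-4.5412, 43.197). Then cos ∠MVC = VM·VC / (|VM||VC|), giving 61.987°.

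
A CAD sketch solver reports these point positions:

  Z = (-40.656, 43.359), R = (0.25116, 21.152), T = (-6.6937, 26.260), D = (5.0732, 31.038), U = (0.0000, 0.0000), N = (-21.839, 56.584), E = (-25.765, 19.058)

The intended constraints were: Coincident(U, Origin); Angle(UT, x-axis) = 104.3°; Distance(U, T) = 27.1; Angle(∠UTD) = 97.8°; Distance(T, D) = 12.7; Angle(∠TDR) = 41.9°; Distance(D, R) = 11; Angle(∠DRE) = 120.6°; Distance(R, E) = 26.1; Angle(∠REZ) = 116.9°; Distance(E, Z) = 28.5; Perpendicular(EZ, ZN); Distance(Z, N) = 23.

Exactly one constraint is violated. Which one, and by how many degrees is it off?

Perpendicular(EZ, ZN) — off by 3.60°.

U = (0.00, 0.00) ✓; UT at 104.3° ✓; |UT| = 27.10 ✓; ∠UTD = 97.80° ✓; |TD| = 12.70 ✓; ∠TDR = 41.90° ✓; |DR| = 11.00 ✓; ∠DRE = 120.6° ✓; |RE| = 26.10 ✓; ∠REZ = 116.9° ✓; |EZ| = 28.50 ✓; ∠(EZ, ZN) = 86.40° ✗; |ZN| = 23.00 ✓.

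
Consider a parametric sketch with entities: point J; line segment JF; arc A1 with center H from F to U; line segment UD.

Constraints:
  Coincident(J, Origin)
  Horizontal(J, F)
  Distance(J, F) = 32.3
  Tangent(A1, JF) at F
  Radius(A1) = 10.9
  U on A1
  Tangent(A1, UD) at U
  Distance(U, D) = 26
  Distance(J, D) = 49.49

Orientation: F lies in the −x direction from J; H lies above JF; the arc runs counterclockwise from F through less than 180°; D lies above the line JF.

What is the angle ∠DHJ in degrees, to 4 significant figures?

104.8°

Checks: |JF| = 32.30 ✓; |HU| = 10.90 ✓; ∠(HU, UD) = 90.00° ✓; |UD| = 26.00 ✓; |JD| = 49.49 ✓.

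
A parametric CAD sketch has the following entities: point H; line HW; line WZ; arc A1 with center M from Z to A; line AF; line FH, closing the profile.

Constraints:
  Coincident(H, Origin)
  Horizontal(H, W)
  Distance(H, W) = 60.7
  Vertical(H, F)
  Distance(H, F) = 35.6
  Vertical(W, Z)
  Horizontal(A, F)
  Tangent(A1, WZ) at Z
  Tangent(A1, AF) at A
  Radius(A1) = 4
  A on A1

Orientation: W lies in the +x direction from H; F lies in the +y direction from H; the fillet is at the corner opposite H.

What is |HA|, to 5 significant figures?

66.950

H is at the origin; HW is horizontal with |HW| = 60.7 and W on the +x side, so W = (60.700, 0.0000). HF is vertical with |HF| = 35.6 and F on the +y side, so F = (0.0000, 35.600). The virtual corner opposite H is at (60.700, 35.600). Tangency of A1 to WZ means the radius MZ is perpendicular to WZ and A1 meets AF tangentially, so MA is at right angles to AF, with radius 4.0, so the center M sits 4.0 in from both sides at M = (56.700, 31.600). That places the tangent points at Z = (60.700, 31.600) on WZ and A = (56.700, 35.600) on AF. Then |HA| = |A − H| = 66.950.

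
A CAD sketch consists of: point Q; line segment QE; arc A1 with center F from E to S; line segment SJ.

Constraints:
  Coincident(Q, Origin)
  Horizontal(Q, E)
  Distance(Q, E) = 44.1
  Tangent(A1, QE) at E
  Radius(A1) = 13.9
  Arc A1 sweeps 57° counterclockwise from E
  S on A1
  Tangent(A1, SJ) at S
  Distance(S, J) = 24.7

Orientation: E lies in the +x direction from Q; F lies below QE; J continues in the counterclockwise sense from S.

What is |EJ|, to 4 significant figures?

36.90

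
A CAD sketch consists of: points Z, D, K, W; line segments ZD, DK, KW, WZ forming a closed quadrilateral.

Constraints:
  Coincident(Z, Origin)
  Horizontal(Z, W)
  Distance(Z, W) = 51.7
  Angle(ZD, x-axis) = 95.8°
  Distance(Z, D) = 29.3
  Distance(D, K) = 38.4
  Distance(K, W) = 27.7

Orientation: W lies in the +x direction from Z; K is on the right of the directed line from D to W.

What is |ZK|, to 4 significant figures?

24.14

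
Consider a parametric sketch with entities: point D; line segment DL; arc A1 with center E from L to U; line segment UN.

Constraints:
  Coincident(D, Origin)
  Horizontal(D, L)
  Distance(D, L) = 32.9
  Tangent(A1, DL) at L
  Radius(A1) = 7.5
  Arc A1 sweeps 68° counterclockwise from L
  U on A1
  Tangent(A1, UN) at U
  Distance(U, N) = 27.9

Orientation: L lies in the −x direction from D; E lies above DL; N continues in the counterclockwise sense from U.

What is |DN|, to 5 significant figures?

34.263

D is at the origin; DL is horizontal with |DL| = 32.9 and L on the −x side, so L = (-32.900, 0.0000). Since A1 is tangent to DL there, EL ⟂ DL, so E = L + (0, 7.5) = (-32.900, 7.5000). On A1, L sits at bearing -90° from E; a 68° counterclockwise sweep puts U at bearing -22°, so U = E + 7.5·(cos -22°, sin -22°) = (-25.946, 4.6905). Since A1 is tangent to UN there, EU ⟂ UN, so UN runs along (−sin -22°, cos -22°); with |UN| = 27.9, N = (-15.495, 30.559). Then |DN| = |N − D| = 34.263.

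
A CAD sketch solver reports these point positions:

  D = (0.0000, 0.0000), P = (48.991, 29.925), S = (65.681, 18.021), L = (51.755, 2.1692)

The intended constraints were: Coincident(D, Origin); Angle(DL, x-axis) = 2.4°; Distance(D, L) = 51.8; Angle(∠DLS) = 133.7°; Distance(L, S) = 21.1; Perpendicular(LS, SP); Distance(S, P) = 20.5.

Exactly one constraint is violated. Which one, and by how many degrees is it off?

Perpendicular(LS, SP) — off by 5.80°.

D = (0.00, 0.00) ✓; DL at 2.400° ✓; |DL| = 51.80 ✓; ∠DLS = 133.7° ✓; |LS| = 21.10 ✓; ∠(LS, SP) = 95.80° ✗; |SP| = 20.50 ✓.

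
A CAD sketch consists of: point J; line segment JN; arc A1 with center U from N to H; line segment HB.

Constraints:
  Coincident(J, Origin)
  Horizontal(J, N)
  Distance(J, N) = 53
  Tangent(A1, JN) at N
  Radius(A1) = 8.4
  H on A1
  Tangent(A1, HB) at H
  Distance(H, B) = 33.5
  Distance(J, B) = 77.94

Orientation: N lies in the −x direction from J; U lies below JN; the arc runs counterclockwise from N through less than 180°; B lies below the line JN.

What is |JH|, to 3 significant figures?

61.7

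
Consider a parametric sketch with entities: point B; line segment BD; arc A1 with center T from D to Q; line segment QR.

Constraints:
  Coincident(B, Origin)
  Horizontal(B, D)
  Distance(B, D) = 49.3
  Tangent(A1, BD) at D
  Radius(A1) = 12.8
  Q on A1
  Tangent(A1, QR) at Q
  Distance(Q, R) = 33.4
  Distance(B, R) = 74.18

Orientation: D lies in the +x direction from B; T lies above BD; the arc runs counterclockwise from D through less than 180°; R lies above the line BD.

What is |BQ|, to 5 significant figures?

63.686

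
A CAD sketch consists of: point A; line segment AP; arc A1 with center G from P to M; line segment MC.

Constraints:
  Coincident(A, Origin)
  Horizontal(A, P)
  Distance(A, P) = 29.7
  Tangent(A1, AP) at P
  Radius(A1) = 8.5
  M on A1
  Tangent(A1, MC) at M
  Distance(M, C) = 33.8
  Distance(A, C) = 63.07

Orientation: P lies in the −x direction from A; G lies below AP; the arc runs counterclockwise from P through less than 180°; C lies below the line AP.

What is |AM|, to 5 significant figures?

37.557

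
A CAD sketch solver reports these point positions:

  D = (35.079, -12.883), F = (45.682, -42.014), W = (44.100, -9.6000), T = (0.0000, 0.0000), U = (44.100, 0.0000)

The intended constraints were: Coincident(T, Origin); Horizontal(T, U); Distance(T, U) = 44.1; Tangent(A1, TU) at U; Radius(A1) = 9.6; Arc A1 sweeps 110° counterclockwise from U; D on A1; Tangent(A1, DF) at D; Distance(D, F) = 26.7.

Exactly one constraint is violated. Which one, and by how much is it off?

Distance(D, F) = 26.7 — off by 4.30.

T = (0.00, 0.00) ✓; T.y = 0.00, U.y = 0.00 ✓; |TU| = 44.10 ✓; ∠(WU, UT) = 90.00° ✓; |WU| = 9.600 ✓; bearing(W→D) − bearing(W→U) = 110.0° ✓; |WD| = 9.600 ✓; ∠(WD, DF) = 90.00° ✓; |DF| = 31.00 ✗.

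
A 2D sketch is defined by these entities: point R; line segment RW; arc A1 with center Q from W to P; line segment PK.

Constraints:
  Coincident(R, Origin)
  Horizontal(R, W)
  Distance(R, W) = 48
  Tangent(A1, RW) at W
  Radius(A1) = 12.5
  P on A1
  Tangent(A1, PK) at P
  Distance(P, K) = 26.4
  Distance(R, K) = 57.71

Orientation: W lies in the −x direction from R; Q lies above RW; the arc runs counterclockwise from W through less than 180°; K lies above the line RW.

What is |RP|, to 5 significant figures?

38.715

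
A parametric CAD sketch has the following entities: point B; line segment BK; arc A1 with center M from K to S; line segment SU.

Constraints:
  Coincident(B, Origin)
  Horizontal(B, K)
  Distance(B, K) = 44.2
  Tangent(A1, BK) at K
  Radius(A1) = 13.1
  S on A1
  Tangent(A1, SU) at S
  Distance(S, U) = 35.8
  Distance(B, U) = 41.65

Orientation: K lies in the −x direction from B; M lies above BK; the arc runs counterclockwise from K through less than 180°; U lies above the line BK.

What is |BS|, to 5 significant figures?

33.368

Checks: |MS| = 13.10 ✓; ∠(MS, SU) = 90.00° ✓; |SU| = 35.80 ✓; |BU| = 41.65 ✓.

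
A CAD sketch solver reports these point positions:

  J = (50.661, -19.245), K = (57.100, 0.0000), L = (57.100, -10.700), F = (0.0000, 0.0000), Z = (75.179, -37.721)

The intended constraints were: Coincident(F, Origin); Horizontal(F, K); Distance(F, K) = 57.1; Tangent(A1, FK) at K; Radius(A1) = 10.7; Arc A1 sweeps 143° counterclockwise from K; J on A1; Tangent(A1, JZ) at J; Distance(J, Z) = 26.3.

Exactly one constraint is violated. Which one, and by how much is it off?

Distance(J, Z) = 26.3 — off by 4.40.

F = (0.00, 0.00) ✓; F.y = 0.00, K.y = 0.00 ✓; |FK| = 57.10 ✓; ∠(LK, KF) = 90.00° ✓; |LK| = 10.70 ✓; bearing(L→J) − bearing(L→K) = 143.0° ✓; |LJ| = 10.70 ✓; ∠(LJ, JZ) = 90.00° ✓; |JZ| = 30.70 ✗.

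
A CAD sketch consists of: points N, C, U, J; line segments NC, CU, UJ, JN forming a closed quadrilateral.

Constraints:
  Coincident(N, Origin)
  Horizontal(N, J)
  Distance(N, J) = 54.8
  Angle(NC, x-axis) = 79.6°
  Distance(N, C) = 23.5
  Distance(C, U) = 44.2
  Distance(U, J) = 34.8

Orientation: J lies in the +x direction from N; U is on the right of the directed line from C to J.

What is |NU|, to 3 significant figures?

29.1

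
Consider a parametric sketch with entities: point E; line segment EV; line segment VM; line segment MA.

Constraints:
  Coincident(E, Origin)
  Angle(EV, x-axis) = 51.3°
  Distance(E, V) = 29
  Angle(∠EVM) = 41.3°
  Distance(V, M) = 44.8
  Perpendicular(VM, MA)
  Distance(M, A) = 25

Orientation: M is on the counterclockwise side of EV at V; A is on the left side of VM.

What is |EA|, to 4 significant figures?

23.75

E is at the origin; EV runs at 51.3° with length 29.0, so V = 29.0·(cos 51.3°, sin 51.3°) = (18.13, 22.63). ∠EVM = 41.3°, so VM runs at 51.3° + (180° − 41.3°) = 190.0° from the x-axis; with |VM| = 44.8, M = V + 44.8·(cos 190.0°, sin 190.0°) = (-25.99, 14.85). The perpendicularity gives MA at right angles to VM; with |MA| = 25.0 on the left of VM, A = M + 25.0·(0.1736, -0.9848) = (-21.65, -9.767). Then |EA| = |A − E| = 23.75.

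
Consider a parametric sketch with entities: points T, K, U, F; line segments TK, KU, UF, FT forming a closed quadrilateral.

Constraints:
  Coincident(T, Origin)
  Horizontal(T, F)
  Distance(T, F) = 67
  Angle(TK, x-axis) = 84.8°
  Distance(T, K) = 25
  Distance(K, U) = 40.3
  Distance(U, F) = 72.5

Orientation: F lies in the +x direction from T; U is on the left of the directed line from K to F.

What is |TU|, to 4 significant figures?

63.47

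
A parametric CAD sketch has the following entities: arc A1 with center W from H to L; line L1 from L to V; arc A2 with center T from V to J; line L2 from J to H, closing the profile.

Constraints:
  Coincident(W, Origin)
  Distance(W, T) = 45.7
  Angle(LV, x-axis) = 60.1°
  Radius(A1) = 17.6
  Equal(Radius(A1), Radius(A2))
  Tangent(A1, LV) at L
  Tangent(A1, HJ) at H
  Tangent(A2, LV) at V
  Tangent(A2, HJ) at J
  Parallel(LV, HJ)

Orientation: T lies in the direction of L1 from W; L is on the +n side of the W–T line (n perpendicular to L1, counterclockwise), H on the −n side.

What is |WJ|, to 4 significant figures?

48.97

Tangency of A1 to both parallel lines with radius 17.6 puts L and H at W ± 17.6·n: L = (-15.26, 8.773), H = (15.26, -8.773). Equal radii place V and J the same way about T: V = T + 17.6·n = (7.524, 48.39), J = T − 17.6·n = (38.04, 30.84). Then |WJ| = |J − W| = 48.97.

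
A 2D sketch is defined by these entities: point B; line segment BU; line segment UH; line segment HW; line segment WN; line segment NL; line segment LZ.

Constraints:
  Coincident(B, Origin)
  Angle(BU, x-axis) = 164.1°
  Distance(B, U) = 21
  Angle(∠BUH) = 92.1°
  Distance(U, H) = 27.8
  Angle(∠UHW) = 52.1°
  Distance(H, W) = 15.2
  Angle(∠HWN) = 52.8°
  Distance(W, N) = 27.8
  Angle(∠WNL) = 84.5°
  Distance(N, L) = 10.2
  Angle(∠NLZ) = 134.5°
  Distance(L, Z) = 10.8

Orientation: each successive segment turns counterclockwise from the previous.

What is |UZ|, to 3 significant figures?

31.8

B is at the origin; BU runs at 164.1° with length 21.0, so U = (-20.2, 5.75). ∠BUH = 92.1° gives UH at -108° from the x-axis; with |UH| = 27.8, H = (-28.8, -20.7). ∠UHW = 52.1° gives HW at 19.9° from the x-axis; with |HW| = 15.2, W = (-14.5, -15.5). ∠HWN = 52.8° gives WN at 147° from the x-axis; with |WN| = 27.8, N = (-37.8, -0.412). ∠WNL = 84.5° gives NL at -117° from the x-axis; with |NL| = 10.2, L = (-42.5, -9.47). ∠NLZ = 134.5° gives LZ at -71.9° from the x-axis; with |LZ| = 10.8, Z = (-39.2, -19.7). Then |UZ| = |Z − U| = 31.8.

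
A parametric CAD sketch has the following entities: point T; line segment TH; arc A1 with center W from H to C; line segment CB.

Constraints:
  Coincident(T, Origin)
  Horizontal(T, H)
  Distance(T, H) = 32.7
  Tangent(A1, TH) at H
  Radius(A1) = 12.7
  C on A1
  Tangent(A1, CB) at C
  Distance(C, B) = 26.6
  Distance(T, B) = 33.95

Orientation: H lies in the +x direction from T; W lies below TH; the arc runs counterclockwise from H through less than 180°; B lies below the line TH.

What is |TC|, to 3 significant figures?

22.4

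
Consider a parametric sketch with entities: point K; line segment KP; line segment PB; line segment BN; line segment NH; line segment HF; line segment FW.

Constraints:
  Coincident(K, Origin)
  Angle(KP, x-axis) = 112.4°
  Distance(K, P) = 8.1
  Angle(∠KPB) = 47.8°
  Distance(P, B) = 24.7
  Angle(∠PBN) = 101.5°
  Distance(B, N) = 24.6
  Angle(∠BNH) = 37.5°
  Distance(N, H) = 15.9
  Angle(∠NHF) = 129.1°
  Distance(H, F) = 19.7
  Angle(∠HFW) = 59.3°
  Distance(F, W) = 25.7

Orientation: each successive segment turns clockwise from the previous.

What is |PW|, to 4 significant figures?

40.67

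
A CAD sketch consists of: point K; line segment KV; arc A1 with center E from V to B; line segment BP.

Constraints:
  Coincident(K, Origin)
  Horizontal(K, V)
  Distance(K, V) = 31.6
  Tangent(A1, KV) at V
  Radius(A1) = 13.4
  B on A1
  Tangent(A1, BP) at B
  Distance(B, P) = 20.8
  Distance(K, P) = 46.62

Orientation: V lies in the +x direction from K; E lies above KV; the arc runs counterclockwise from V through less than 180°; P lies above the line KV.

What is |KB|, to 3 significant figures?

47.2

K is at the origin; K and V share the same y with |KV| = 31.6 and V on the +x side, so V = (31.6, 0.00). The tangent condition forces EV to be normal to KV, so E = V + (0, 13.4) = (31.6, 13.4). Since EB ⟂ BP (tangency), |EP| = √(13.4² + 20.8²) = 24.7 regardless of where B sits on A1. So P lies on both circle(K, 46.62) and circle(E, 24.7); the above-KV intersection is P = (27.3, 37.8). B is the foot of the tangent from P: B = (41.4, 22.5).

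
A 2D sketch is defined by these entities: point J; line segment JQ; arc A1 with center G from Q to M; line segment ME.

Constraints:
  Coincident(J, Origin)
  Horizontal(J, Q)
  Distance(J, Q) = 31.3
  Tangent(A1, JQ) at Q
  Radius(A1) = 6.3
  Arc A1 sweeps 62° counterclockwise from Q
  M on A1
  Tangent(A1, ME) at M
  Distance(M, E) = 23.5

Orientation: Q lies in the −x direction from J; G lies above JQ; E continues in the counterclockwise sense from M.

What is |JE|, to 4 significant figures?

28.22

On A1, Q sits at bearing -90° from G; a 62° counterclockwise sweep puts M at bearing -28°, so M = G + 6.3·(cos -28°, sin -28°) = (-25.74, 3.342). A1 meets ME tangentially, so GM is at right angles to ME, so ME runs along (−sin -28°, cos -28°); with |ME| = 23.5, E = (-14.70, 24.09). Then |JE| = |E − J| = 28.22.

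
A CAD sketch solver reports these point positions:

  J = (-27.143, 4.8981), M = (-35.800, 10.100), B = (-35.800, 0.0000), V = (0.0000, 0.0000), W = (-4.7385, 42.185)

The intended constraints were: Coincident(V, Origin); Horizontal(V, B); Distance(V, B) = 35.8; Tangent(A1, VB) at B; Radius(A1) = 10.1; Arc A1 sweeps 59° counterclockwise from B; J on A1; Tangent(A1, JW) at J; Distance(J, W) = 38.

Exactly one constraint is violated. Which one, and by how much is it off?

Distance(J, W) = 38 — off by 5.50.

V = (0.00, 0.00) ✓; V.y = 0.00, B.y = 0.00 ✓; |VB| = 35.80 ✓; ∠(MB, BV) = 90.00° ✓; |MB| = 10.10 ✓; bearing(M→J) − bearing(M→B) = 59.00° ✓; |MJ| = 10.10 ✓; ∠(MJ, JW) = 90.00° ✓; |JW| = 43.50 ✗.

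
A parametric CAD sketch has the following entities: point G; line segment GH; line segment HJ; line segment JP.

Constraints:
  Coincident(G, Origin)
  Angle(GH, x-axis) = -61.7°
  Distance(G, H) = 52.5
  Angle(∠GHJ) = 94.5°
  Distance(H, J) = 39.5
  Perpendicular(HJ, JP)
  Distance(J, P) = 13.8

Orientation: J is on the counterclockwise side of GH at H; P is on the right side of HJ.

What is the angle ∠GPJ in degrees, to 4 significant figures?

33.41°

G is at the origin; GH runs at -61.7° with length 52.5, so H = 52.5·(cos -61.7°, sin -61.7°) = (24.89, -46.23). ∠GHJ = 94.5°, so HJ runs at -61.7° + (180° − 94.5°) = 23.80° from the x-axis; with |HJ| = 39.5, J = H + 39.5·(cos 23.80°, sin 23.80°) = (61.03, -30.29). The perpendicularity gives JP at right angles to HJ; with |JP| = 13.8 on the right of HJ, P = J + 13.8·(0.4035, -0.9150) = (66.60, -42.91). Then cos ∠GPJ = PG·PJ / (|PG||PJ|), giving 33.41°.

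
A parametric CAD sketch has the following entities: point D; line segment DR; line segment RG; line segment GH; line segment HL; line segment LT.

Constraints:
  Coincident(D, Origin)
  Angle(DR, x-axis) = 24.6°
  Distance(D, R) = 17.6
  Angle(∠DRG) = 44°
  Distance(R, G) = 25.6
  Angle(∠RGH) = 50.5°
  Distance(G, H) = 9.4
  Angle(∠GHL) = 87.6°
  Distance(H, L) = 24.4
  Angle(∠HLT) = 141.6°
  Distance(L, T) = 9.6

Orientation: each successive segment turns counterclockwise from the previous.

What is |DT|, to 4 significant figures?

33.30

D is at the origin; DR runs at 24.6° with length 17.6, so R = (16.00, 7.327). ∠DRG = 44.0° gives RG at 160.6° from the x-axis; with |RG| = 25.6, G = (-8.144, 15.83). ∠RGH = 50.5° gives GH at -69.90° from the x-axis; with |GH| = 9.4, H = (-4.914, 7.002). ∠GHL = 87.6° gives HL at 22.50° from the x-axis; with |HL| = 24.4, L = (17.63, 16.34). ∠HLT = 141.6° gives LT at 60.90° from the x-axis; with |LT| = 9.6, T = (22.30, 24.73). Then |DT| = |T − D| = 33.30.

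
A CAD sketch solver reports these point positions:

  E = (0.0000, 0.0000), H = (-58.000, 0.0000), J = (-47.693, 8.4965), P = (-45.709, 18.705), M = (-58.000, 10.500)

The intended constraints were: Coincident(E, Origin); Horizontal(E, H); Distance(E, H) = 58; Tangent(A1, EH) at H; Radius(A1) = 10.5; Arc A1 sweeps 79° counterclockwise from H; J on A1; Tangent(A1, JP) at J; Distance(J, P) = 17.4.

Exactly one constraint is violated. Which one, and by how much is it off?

Distance(J, P) = 17.4 — off by 7.00.

E = (0.00, 0.00) ✓; E.y = 0.00, H.y = 0.00 ✓; |EH| = 58.00 ✓; ∠(MH, HE) = 90.00° ✓; |MH| = 10.50 ✓; bearing(M→J) − bearing(M→H) = 79.00° ✓; |MJ| = 10.50 ✓; ∠(MJ, JP) = 90.00° ✓; |JP| = 10.40 ✗.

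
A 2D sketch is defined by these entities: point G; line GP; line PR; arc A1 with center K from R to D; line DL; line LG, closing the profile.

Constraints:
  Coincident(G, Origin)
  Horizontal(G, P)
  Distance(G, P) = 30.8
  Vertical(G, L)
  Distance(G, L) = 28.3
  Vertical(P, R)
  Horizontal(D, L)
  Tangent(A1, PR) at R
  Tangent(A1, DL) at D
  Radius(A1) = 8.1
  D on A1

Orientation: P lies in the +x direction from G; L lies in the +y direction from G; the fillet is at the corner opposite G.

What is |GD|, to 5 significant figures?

36.279

The virtual corner opposite G is at (30.800, 28.300). A1 meets PR tangentially, so KR is at right angles to PR and tangency of A1 to DL means the radius KD is perpendicular to DL, with radius 8.1, so the center K sits 8.1 in from both sides at K = (22.700, 20.200). That places the tangent points at R = (30.800, 20.200) on PR and D = (22.700, 28.300) on DL. Then |GD| = |D − G| = 36.279.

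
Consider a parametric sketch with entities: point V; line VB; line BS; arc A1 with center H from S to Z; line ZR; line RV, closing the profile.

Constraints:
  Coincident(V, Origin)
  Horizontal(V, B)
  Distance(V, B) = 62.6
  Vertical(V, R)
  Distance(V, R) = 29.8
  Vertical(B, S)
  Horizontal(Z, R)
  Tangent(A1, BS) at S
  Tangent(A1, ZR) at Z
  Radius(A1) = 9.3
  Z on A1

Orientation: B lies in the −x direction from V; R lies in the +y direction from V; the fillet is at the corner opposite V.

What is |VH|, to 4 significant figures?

57.11

V is at the origin; VB is horizontal with |VB| = 62.6 and B on the −x side, so B = (-62.60, 0.000). V and R share the same x with |VR| = 29.8 and R on the +y side, so R = (0.000, 29.80). The virtual corner opposite V is at (-62.60, 29.80). Since A1 is tangent to BS there, HS ⟂ BS and A1 meets ZR tangentially, so HZ is at right angles to ZR, with radius 9.3, so the center H sits 9.3 in from both sides at H = (-53.30, 20.50). Then |VH| = |H − V| = 57.11.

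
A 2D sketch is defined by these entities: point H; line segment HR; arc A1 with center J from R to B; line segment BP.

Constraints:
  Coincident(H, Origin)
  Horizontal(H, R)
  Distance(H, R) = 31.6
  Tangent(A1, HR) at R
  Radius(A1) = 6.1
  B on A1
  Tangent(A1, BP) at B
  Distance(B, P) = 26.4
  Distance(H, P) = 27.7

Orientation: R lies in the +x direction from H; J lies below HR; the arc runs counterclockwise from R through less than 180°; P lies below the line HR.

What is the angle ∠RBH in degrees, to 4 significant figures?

145.5°

Checks: |JB| = 6.100 ✓; ∠(JB, BP) = 90.00° ✓; |BP| = 26.40 ✓; |HP| = 27.70 ✓.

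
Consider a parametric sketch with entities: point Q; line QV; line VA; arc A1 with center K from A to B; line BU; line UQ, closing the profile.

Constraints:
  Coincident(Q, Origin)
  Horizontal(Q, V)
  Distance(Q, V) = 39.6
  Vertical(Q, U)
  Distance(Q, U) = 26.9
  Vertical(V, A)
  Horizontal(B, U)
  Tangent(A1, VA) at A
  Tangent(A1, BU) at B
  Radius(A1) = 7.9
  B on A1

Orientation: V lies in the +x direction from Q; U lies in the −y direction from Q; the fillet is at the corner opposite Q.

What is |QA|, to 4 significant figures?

43.92

Q is at the origin; Q and V share the same y with |QV| = 39.6 and V on the +x side, so V = (39.60, 0.000). Q and U share the same x with |QU| = 26.9 and U on the −y side, so U = (0.000, -26.90). The virtual corner opposite Q is at (39.60, -26.90). The tangent condition forces KA to be normal to VA and A1 meets BU tangentially, so KB is at right angles to BU, with radius 7.9, so the center K sits 7.9 in from both sides at K = (31.70, -19.00). That places the tangent points at A = (39.60, -19.00) on VA and B = (31.70, -26.90) on BU. Then |QA| = |A − Q| = 43.92.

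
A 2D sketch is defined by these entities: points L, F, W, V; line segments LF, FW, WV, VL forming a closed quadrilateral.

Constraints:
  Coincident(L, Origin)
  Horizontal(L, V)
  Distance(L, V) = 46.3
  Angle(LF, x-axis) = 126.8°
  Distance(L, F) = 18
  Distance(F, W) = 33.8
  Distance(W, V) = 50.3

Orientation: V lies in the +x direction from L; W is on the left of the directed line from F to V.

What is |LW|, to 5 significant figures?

40.327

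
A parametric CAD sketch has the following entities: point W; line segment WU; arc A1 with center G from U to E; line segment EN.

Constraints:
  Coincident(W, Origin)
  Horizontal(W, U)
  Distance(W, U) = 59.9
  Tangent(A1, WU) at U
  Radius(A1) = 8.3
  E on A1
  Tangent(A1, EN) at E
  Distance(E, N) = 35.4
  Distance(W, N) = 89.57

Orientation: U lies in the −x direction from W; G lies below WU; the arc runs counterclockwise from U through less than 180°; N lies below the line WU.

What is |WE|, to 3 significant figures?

67.7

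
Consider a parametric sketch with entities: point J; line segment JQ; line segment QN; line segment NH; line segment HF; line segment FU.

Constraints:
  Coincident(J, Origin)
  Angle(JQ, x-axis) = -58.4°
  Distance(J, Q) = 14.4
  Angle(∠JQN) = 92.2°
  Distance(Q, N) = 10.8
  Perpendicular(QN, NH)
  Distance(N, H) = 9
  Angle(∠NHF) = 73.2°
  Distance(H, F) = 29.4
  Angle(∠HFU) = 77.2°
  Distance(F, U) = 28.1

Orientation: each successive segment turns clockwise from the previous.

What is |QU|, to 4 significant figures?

24.18

J is at the origin; JQ runs at -58.4° with length 14.4, so Q = (7.545, -12.26). ∠JQN = 92.2° gives QN at -146.2° from the x-axis; with |QN| = 10.8, N = (-1.429, -18.27). The perpendicularity gives NH at right angles to QN, so NH runs at 123.8°; with |NH| = 9.0, H = (-6.436, -10.79). ∠NHF = 73.2° gives HF at 17.00° from the x-axis; with |HF| = 29.4, F = (21.68, -2.198). ∠HFU = 77.2° gives FU at -85.80° from the x-axis; with |FU| = 28.1, U = (23.74, -30.22). Then |QU| = |U − Q| = 24.18.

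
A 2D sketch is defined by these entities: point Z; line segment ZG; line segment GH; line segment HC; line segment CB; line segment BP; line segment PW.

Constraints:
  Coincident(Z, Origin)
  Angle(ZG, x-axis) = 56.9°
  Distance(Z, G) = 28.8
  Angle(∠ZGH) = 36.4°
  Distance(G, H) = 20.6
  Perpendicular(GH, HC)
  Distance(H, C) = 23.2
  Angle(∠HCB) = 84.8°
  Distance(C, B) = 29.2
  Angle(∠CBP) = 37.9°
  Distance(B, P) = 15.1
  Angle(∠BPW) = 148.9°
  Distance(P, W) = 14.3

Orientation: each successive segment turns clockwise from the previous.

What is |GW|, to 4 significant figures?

22.07

Z is at the origin; ZG runs at 56.9° with length 28.8, so G = (15.73, 24.13). ∠ZGH = 36.4° gives GH at -86.70° from the x-axis; with |GH| = 20.6, H = (16.91, 3.560). GH is perpendicular to HC, so HC runs at -176.7°; with |HC| = 23.2, C = (-6.248, 2.225). ∠HCB = 84.8° gives CB at 88.10° from the x-axis; with |CB| = 29.2, B = (-5.280, 31.41). ∠CBP = 37.9° gives BP at -54.00° from the x-axis; with |BP| = 15.1, P = (3.596, 19.19). ∠BPW = 148.9° gives PW at -85.10° from the x-axis; with |PW| = 14.3, W = (4.817, 4.945). Then |GW| = |W − G| = 22.07.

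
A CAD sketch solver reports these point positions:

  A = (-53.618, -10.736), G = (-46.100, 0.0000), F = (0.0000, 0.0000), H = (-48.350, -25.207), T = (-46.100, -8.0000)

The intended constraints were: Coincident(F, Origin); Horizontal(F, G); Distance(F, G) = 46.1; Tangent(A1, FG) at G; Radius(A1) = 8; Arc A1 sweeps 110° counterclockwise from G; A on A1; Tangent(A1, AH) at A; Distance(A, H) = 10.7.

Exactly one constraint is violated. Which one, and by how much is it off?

Distance(A, H) = 10.7 — off by 4.70.

F = (0.00, 0.00) ✓; F.y = 0.00, G.y = 0.00 ✓; |FG| = 46.10 ✓; ∠(TG, GF) = 90.00° ✓; |TG| = 8.000 ✓; bearing(T→A) − bearing(T→G) = 110.0° ✓; |TA| = 8.000 ✓; ∠(TA, AH) = 89.99° ✓; |AH| = 15.40 ✗.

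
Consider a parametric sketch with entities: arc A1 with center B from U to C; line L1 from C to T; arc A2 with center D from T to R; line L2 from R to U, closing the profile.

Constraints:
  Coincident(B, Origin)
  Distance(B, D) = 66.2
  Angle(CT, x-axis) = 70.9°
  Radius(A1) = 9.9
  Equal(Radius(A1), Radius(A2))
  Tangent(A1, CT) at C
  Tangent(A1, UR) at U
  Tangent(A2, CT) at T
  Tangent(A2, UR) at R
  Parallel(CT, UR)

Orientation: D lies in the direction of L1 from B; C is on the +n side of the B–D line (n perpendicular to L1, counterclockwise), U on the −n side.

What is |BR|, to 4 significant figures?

66.94

Tangency of A1 to both parallel lines with radius 9.9 puts C and U at B ± 9.9·n: C = (-9.355, 3.239), U = (9.355, -3.239). Equal radii place T and R the same way about D: T = D + 9.9·n = (12.31, 65.80), R = D − 9.9·n = (31.02, 59.32). Then |BR| = |R − B| = 66.94.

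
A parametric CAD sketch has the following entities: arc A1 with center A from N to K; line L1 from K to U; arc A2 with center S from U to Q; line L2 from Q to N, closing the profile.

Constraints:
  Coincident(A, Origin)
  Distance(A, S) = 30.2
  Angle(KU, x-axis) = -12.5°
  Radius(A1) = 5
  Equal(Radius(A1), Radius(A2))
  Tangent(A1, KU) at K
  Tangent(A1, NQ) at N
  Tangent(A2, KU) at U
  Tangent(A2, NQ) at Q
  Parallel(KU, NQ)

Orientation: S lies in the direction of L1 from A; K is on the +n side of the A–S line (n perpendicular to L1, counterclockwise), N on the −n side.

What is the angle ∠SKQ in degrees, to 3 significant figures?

8.92°

Tangency of A1 to both parallel lines with radius 5.0 puts K and N at A ± 5.0·n: K = (1.08, 4.88), N = (-1.08, -4.88). Equal radii place U and Q the same way about S: U = S + 5.0·n = (30.6, -1.65), Q = S − 5.0·n = (28.4, -11.4). Then cos ∠SKQ = KS·KQ / (|KS||KQ|), giving 8.92°.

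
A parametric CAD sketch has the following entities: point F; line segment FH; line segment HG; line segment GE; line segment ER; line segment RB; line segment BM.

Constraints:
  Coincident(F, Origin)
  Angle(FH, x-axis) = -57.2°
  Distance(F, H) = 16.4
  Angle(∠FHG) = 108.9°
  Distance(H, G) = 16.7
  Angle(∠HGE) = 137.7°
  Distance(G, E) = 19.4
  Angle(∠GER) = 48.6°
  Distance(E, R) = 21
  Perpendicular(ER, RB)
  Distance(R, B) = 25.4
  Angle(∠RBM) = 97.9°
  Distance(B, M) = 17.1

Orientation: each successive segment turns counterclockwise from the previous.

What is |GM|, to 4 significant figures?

15.84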